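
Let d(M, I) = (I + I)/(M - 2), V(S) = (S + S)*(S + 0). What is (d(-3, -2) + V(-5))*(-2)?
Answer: -508/5 ≈ -101.60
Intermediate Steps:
V(S) = 2*S² (V(S) = (2*S)*S = 2*S²)
d(M, I) = 2*I/(-2 + M) (d(M, I) = (2*I)/(-2 + M) = 2*I/(-2 + M))
(d(-3, -2) + V(-5))*(-2) = (2*(-2)/(-2 - 3) + 2*(-5)²)*(-2) = (2*(-2)/(-5) + 2*25)*(-2) = (2*(-2)*(-⅕) + 50)*(-2) = (⅘ + 50)*(-2) = (254/5)*(-2) = -508/5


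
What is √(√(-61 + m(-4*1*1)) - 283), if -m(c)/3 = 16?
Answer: √(-283 + I*√109) ≈ 0.3103 + 16.825*I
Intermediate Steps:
m(c) = -48 (m(c) = -3*16 = -48)
√(√(-61 + m(-4*1*1)) - 283) = √(√(-61 - 48) - 283) = √(√(-109) - 283) = √(I*√109 - 283) = √(-283 + I*√109)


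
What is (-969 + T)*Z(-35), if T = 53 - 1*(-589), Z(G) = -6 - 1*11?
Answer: 5559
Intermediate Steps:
Z(G) = -17 (Z(G) = -6 - 11 = -17)
T = 642 (T = 53 + 589 = 642)
(-969 + T)*Z(-35) = (-969 + 642)*(-17) = -327*(-17) = 5559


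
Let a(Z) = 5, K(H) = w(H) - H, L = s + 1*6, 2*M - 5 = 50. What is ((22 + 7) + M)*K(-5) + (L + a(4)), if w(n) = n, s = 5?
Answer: 16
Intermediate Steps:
M = 55/2 (M = 5/2 + (½)*50 = 5/2 + 25 = 55/2 ≈ 27.500)
L = 11 (L = 5 + 1*6 = 5 + 6 = 11)
K(H) = 0 (K(H) = H - H = 0)
((22 + 7) + M)*K(-5) + (L + a(4)) = ((22 + 7) + 55/2)*0 + (11 + 5) = (29 + 55/2)*0 + 16 = (113/2)*0 + 16 = 0 + 16 = 16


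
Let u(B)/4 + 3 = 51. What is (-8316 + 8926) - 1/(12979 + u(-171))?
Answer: 8034309/13171 ≈ 610.00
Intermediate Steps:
u(B) = 192 (u(B) = -12 + 4*51 = -12 + 204 = 192)
(-8316 + 8926) - 1/(12979 + u(-171)) = (-8316 + 8926) - 1/(12979 + 192) = 610 - 1/13171 = 8034309/13171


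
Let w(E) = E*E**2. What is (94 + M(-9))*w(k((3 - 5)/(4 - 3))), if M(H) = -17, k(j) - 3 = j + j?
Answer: -77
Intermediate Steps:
k(j) = 3 + 2*j (k(j) = 3 + (j + j) = 3 + 2*j)
w(E) = E**3
(94 + M(-9))*w(k((3 - 5)/(4 - 3))) = (94 - 17)*(3 + 2*((3 - 5)/(4 - 3)))**3 = 77*(3 + 2*(-2/1))**3 = 77*(3 + 2*(-2*1))**3 = 77*(3 + 2*(-2))**3 = 77*(3 - 4)**3 = 77*(-1)**3 = 77*(-1) = -77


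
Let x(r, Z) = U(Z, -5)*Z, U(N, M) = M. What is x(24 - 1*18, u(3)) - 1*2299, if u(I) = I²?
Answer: -2344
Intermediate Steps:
x(r, Z) = -5*Z
x(24 - 1*18, u(3)) - 1*2299 = -5*3² - 1*2299 = -5*9 - 2299 = -45 - 2299 = -2344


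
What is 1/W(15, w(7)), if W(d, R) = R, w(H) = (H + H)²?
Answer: 1/196 ≈ 0.0051020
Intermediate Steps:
w(H) = 4*H² (w(H) = (2*H)² = 4*H²)
1/W(15, w(7)) = 1/(4*7²) = 1/(4*49) = 1/196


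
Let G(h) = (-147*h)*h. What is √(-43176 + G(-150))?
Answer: 2*I*√837669 ≈ 1830.5*I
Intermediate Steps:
G(h) = -147*h²
√(-43176 + G(-150)) = √(-43176 - 147*(-150)²) = √(-43176 - 147*22500) = √(-43176 - 3307500) = √(-3350676) = 2*I*√837669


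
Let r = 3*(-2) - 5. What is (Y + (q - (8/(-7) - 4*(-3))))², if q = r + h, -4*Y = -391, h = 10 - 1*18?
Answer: 3613801/784 ≈ 4609.4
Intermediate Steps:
r = -11 (r = -6 - 5 = -11)
h = -8 (h = 10 - 18 = -8)
Y = 391/4 (Y = -¼*(-391) = 391/4 ≈ 97.750)
q = -19 (q = -11 - 8 = -19)
(Y + (q - (8/(-7) - 4*(-3))))² = (391/4 + (-19 - (8/(-7) - 4*(-3))))² = (391/4 + (-19 - (8*(-⅐) + 12)))² = (391/4 + (-19 - (-8/7 + 12)))² = (391/4 + (-19 - 1*76/7))² = (391/4 + (-19 - 76/7))² = (391/4 - 209/7)² = (1901/28)² = 3613801/784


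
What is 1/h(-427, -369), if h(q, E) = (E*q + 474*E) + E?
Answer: -1/17712 ≈ -5.6459e-5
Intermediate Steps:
h(q, E) = 475*E + E*q (h(q, E) = (474*E + E*q) + E = 475*E + E*q)
1/h(-427, -369) = 1/(-369*(475 - 427)) = 1/(-369*48) = 1/(-17712) = -1/17712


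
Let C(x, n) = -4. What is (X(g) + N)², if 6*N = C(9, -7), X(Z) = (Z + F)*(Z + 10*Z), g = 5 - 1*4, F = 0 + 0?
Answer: 961/9 ≈ 106.78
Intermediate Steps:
F = 0
g = 1 (g = 5 - 4 = 1)
X(Z) = 11*Z² (X(Z) = (Z + 0)*(Z + 10*Z) = Z*(11*Z) = 11*Z²)
N = -⅔ (N = (⅙)*(-4) = -⅔ ≈ -0.66667)
(X(g) + N)² = (11*1² - ⅔)² = (11*1 - ⅔)² = (11 - ⅔)² = (31/3)² = 961/9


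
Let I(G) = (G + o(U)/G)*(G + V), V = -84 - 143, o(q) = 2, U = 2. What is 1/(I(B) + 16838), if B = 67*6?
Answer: 201/17524963 ≈ 1.1469e-5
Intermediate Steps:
V = -227
B = 402
I(G) = (-227 + G)*(G + 2/G) (I(G) = (G + 2/G)*(G - 227) = (G + 2/G)*(-227 + G) = (-227 + G)*(G + 2/G))
1/(I(B) + 16838) = 1/((2 + 402**2 - 454/402 - 227*402) + 16838) = 1/((2 + 161604 - 454*1/402 - 91254) + 16838) = 1/((2 + 161604 - 227/201 - 91254) + 16838) = 1/(14140525/201 + 16838) = 1/(17524963/201) = 201/17524963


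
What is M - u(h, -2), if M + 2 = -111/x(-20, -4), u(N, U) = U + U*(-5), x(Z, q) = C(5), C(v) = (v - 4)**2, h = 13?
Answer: -121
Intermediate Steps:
C(v) = (-4 + v)**2
x(Z, q) = 1 (x(Z, q) = (-4 + 5)**2 = 1**2 = 1)
u(N, U) = -4*U (u(N, U) = U - 5*U = -4*U)
M = -113 (M = -2 - 111/1 = -2 - 111*1 = -2 - 111 = -113)
M - u(h, -2) = -113 - (-4)*(-2) = -113 - 1*8 = -113 - 8 = -121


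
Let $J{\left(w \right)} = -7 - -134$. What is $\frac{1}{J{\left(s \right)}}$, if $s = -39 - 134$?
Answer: $\frac{1}{127} \approx 0.007874$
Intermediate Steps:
$s = -173$
$J{\left(w \right)} = 127$ ($J{\left(w \right)} = -7 + 134 = 127$)
$\frac{1}{J{\left(s \right)}} = \frac{1}{127}$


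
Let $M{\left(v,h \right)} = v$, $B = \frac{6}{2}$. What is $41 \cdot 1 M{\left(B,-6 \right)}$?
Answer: $123$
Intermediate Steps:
$B = 3$ ($B = 6 \cdot \frac{1}{2} = 3$)
$41 \cdot 1 M{\left(B,-6 \right)} = 41 \cdot 1 \cdot 3 = 41 \cdot 3 = 123$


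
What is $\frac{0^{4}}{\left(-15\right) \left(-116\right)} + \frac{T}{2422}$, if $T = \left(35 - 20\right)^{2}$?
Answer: $\frac{225}{2422} \approx 0.092898$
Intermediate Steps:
$T = 225$ ($T = 15^{2} = 225$)
$\frac{0^{4}}{\left(-15\right) \left(-116\right)} + \frac{T}{2422} = \frac{0^{4}}{\left(-15\right) \left(-116\right)} + \frac{225}{2422} = \frac{0}{1740} + 225 \cdot \frac{1}{2422} = 0 \cdot \frac{1}{1740} + \frac{225}{2422} = 0 + \frac{225}{2422} = \frac{225}{2422}$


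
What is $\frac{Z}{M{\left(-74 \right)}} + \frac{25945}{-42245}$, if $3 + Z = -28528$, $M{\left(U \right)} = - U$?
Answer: $- \frac{241442405}{625226} \approx -386.17$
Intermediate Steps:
$Z = -28531$ ($Z = -3 - 28528 = -28531$)
$\frac{Z}{M{\left(-74 \right)}} + \frac{25945}{-42245} = - \frac{28531}{\left(-1\right) \left(-74\right)} + \frac{25945}{-42245} = - \frac{28531}{74} + 25945 \left(- \frac{1}{42245}\right) = \left(-28531\right) \frac{1}{74} - \frac{5189}{8449} = - \frac{28531}{74} - \frac{5189}{8449} = - \frac{241442405}{625226}$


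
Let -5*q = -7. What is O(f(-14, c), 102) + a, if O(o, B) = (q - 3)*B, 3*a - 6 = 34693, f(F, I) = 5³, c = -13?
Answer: 171047/15 ≈ 11403.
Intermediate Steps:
f(F, I) = 125
a = 34699/3 (a = 2 + (⅓)*34693 = 2 + 34693/3 = 34699/3 ≈ 11566.)
q = 7/5 (q = -⅕*(-7) = 7/5 ≈ 1.4000)
O(o, B) = -8*B/5 (O(o, B) = (7/5 - 3)*B = -8*B/5)
O(f(-14, c), 102) + a = -8/5*102 + 34699/3 = -816/5 + 34699/3 = 171047/15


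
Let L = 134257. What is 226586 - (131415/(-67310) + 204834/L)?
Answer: 409524996577547/1807367734 ≈ 2.2659e+5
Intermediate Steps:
226586 - (131415/(-67310) + 204834/L) = 226586 - (131415/(-67310) + 204834/134257) = 226586 - (131415*(-1/67310) + 204834*(1/134257)) = 226586 - (-26283/13462 + 204834/134257) = 226586 - 1*(-771201423/1807367734) = 226586 + 771201423/1807367734 = 409524996577547/1807367734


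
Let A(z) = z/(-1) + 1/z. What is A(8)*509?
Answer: -32067/8 ≈ -4008.4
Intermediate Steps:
A(z) = 1/z - z (A(z) = z*(-1) + 1/z = -z + 1/z = 1/z - z)
A(8)*509 = (1/8 - 1*8)*509 = (1/8 - 8)*509 = -63/8*509 = -32067/8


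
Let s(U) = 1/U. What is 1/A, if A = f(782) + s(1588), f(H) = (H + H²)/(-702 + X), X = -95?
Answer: -1265636/972341131 ≈ -0.0013016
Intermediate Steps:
f(H) = -H/797 - H²/797 (f(H) = (H + H²)/(-702 - 95) = (H + H²)/(-797) = (H + H²)*(-1/797) = -H/797 - H²/797)
A = -972341131/1265636 (A = -1/797*782*(1 + 782) + 1/1588 = -1/797*782*783 + 1/1588 = -612306/797 + 1/1588 = -972341131/1265636 ≈ -768.26)
1/A = 1/(-972341131/1265636) = -1265636/972341131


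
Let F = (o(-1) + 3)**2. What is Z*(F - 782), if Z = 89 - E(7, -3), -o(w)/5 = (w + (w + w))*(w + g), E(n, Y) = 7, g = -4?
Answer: 360964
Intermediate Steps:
o(w) = -15*w*(-4 + w) (o(w) = -5*(w + (w + w))*(w - 4) = -5*(w + 2*w)*(-4 + w) = -5*3*w*(-4 + w) = -15*w*(-4 + w))
F = 5184 (F = (15*(-1)*(4 - 1*(-1)) + 3)**2 = (15*(-1)*(4 + 1) + 3)**2 = (15*(-1)*5 + 3)**2 = (-75 + 3)**2 = (-72)**2 = 5184)
Z = 82 (Z = 89 - 1*7 = 89 - 7 = 82)
Z*(F - 782) = 82*(5184 - 782) = 82*4402 = 360964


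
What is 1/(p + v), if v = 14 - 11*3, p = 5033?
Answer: 1/5014 ≈ 0.00019944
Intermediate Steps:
v = -19 (v = 14 - 33 = -19)
1/(p + v) = 1/(5033 - 19) = 1/5014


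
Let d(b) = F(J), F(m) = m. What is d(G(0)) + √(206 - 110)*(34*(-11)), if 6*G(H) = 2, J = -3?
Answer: -3 - 1496*√6 ≈ -3667.4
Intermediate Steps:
G(H) = ⅓ (G(H) = (⅙)*2 = ⅓)
d(b) = -3
d(G(0)) + √(206 - 110)*(34*(-11)) = -3 + √(206 - 110)*(34*(-11)) = -3 + √96*(-374) = -3 + (4*√6)*(-374) = -3 - 1496*√6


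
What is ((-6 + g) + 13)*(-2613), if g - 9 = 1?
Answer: -44421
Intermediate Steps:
g = 10 (g = 9 + 1 = 10)
((-6 + g) + 13)*(-2613) = ((-6 + 10) + 13)*(-2613) = (4 + 13)*(-2613) = 17*(-2613) = -44421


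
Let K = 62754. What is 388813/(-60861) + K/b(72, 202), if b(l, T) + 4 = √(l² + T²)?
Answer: -24050245/25906499 + 10459*√11497/3831 ≈ 291.80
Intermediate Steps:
b(l, T) = -4 + √(T² + l²) (b(l, T) = -4 + √(l² + T²) = -4 + √(T² + l²))
388813/(-60861) + K/b(72, 202) = 388813/(-60861) + 62754/(-4 + √(202² + 72²)) = 388813*(-1/60861) + 62754/(-4 + √(40804 + 5184)) = -388813/60861 + 62754/(-4 + √45988) = -388813/60861 + 62754/(-4 + 2*√11497)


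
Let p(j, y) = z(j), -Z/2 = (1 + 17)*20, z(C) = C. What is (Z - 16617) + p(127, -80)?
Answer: -17210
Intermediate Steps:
Z = -720 (Z = -2*(1 + 17)*20 = -36*20 = -2*360 = -720)
p(j, y) = j
(Z - 16617) + p(127, -80) = (-720 - 16617) + 127 = -17337 + 127 = -17210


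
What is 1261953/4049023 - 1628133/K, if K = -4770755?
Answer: 9476195754/14513070415 ≈ 0.65294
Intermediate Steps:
1261953/4049023 - 1628133/K = 1261953/4049023 - 1628133/(-4770755) = 1261953*(1/4049023) - 1628133*(-1/4770755) = 114723/368093 + 1628133/4770755 = 9476195754/14513070415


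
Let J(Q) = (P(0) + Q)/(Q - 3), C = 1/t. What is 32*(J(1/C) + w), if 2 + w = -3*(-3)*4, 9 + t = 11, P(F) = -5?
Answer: 1184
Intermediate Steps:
t = 2 (t = -9 + 11 = 2)
C = ½ (C = 1/2 = ½ ≈ 0.50000)
w = 34 (w = -2 - 3*(-3)*4 = -2 + 9*4 = -2 + 36 = 34)
J(Q) = (-5 + Q)/(-3 + Q) (J(Q) = (-5 + Q)/(Q - 3) = (-5 + Q)/(-3 + Q))
32*(J(1/C) + w) = 32*((-5 + 1/(½))/(-3 + 1/(½)) + 34) = 32*((-5 + 2)/(-3 + 2) + 34) = 32*(-3/(-1) + 34) = 32*(-1*(-3) + 34) = 32*(3 + 34) = 32*37 = 1184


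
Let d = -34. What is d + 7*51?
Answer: 323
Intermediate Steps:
d + 7*51 = -34 + 7*51 = -34 + 357 = 323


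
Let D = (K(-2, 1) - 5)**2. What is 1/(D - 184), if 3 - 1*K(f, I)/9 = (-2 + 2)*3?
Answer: 1/300 ≈ 0.0033333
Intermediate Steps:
K(f, I) = 27 (K(f, I) = 27 - 9*(-2 + 2)*3 = 27 - 0*3 = 27 - 9*0 = 27 + 0 = 27)
D = 484 (D = (27 - 5)**2 = 22**2 = 484)
1/(D - 184) = 1/(484 - 184) = 1/300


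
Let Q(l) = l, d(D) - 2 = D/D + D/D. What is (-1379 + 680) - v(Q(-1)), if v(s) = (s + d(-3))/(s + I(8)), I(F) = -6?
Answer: -4890/7 ≈ -698.57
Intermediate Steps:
d(D) = 4 (d(D) = 2 + (D/D + D/D) = 2 + (1 + 1) = 2 + 2 = 4)
v(s) = (4 + s)/(-6 + s) (v(s) = (s + 4)/(s - 6) = (4 + s)/(-6 + s))
(-1379 + 680) - v(Q(-1)) = (-1379 + 680) - (4 - 1)/(-6 - 1) = -699 - 3/(-7) = -699 - (-1)*3/7 = -699 - 1*(-3/7) = -699 + 3/7 = -4890/7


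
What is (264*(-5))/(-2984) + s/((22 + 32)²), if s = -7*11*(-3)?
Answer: 189101/362556 ≈ 0.52158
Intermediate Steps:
s = 231 (s = -77*(-3) = 231)
(264*(-5))/(-2984) + s/((22 + 32)²) = (264*(-5))/(-2984) + 231/((22 + 32)²) = -1320*(-1/2984) + 231/(54²) = 165/373 + 231/2916 = 165/373 + 231*(1/2916) = 165/373 + 77/972 = 189101/362556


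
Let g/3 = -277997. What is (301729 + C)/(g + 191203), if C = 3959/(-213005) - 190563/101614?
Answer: -6530669005369389/13912689925515160 ≈ -0.46940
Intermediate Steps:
g = -833991 (g = 3*(-277997) = -833991)
C = -40993161641/21644290070 (C = 3959*(-1/213005) - 190563*1/101614 = -3959/213005 - 190563/101614 = -40993161641/21644290070 ≈ -1.8939)
(301729 + C)/(g + 191203) = (301729 - 40993161641/21644290070)/(-833991 + 191203) = (6530669005369389/21644290070)/(-642788) = (6530669005369389/21644290070)*(-1/642788) = -6530669005369389/13912689925515160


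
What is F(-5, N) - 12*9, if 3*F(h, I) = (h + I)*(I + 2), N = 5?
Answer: -108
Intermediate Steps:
F(h, I) = (2 + I)*(I + h)/3 (F(h, I) = ((h + I)*(I + 2))/3 = ((I + h)*(2 + I))/3 = ((2 + I)*(I + h))/3 = (2 + I)*(I + h)/3)
F(-5, N) - 12*9 = ((⅓)*5² + (⅔)*5 + (⅔)*(-5) + (⅓)*5*(-5)) - 12*9 = ((⅓)*25 + 10/3 - 10/3 - 25/3) - 108 = (25/3 + 10/3 - 10/3 - 25/3) - 108 = 0 - 108 = -108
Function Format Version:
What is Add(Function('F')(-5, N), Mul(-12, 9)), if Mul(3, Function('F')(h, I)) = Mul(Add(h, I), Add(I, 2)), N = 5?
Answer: -108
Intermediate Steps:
Function('F')(h, I) = Mul(Rational(1, 3), Add(2, I), Add(I, h)) (Function('F')(h, I) = Mul(Rational(1, 3), Mul(Add(h, I), Add(I, 2))) = Mul(Rational(1, 3), Mul(Add(I, h), Add(2, I))) = Mul(Rational(1, 3), Mul(Add(2, I), Add(I, h))) = Mul(Rational(1, 3), Add(2, I), Add(I, h)))
Add(Function('F')(-5, N), Mul(-12, 9)) = Add(Add(Mul(Rational(1, 3), Pow(5, 2)), Mul(Rational(2, 3), 5), Mul(Rational(2, 3), -5), Mul(Rational(1, 3), 5, -5)), Mul(-12, 9)) = Add(Add(Mul(Rational(1, 3), 25), Rational(10, 3), Rational(-10, 3), Rational(-25, 3)), -108) = Add(Add(Rational(25, 3), Rational(10, 3), Rational(-10, 3), Rational(-25, 3)), -108) = Add(0, -108) = -108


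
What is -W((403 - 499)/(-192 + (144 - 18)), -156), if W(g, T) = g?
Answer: -16/11 ≈ -1.4545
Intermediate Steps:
-W((403 - 499)/(-192 + (144 - 18)), -156) = -(403 - 499)/(-192 + (144 - 18)) = -(-96)/(-192 + 126) = -(-96)/(-66) = -(-96)*(-1)/66 = -1*16/11 = -16/11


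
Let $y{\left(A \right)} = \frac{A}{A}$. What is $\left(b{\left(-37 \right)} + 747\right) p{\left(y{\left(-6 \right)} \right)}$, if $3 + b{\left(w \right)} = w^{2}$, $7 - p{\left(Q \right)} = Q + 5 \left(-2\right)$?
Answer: $33808$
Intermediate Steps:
$y{\left(A \right)} = 1$
$p{\left(Q \right)} = 17 - Q$ ($p{\left(Q \right)} = 7 - \left(Q + 5 \left(-2\right)\right) = 7 - \left(Q - 10\right) = 7 - \left(-10 + Q\right) = 17 - Q$)
$b{\left(w \right)} = -3 + w^{2}$
$\left(b{\left(-37 \right)} + 747\right) p{\left(y{\left(-6 \right)} \right)} = \left(\left(-3 + \left(-37\right)^{2}\right) + 747\right) \left(17 - 1\right) = \left(\left(-3 + 1369\right) + 747\right) \left(17 - 1\right) = \left(1366 + 747\right) 16 = 2113 \cdot 16 = 33808$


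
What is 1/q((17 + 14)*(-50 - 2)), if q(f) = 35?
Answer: 1/35 ≈ 0.028571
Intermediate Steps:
1/q((17 + 14)*(-50 - 2)) = 1/35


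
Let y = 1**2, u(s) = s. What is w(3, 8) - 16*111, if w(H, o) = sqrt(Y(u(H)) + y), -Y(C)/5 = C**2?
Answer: -1776 + 2*I*sqrt(11) ≈ -1776.0 + 6.6332*I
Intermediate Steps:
Y(C) = -5*C**2
y = 1
w(H, o) = sqrt(1 - 5*H**2) (w(H, o) = sqrt(-5*H**2 + 1) = sqrt(1 - 5*H**2))
w(3, 8) - 16*111 = sqrt(1 - 5*3**2) - 16*111 = sqrt(1 - 5*9) - 1776 = sqrt(1 - 45) - 1776 = sqrt(-44) - 1776 = 2*I*sqrt(11) - 1776 = -1776 + 2*I*sqrt(11)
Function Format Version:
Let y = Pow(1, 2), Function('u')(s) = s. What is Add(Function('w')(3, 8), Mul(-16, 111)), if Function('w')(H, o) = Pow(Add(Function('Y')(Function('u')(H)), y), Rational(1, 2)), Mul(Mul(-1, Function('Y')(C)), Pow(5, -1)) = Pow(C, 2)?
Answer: Add(-1776, Mul(2, I, Pow(11, Rational(1, 2)))) ≈ Add(-1776.0, Mul(6.6332, I))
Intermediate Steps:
Function('Y')(C) = Mul(-5, Pow(C, 2))
y = 1
Function('w')(H, o) = Pow(Add(1, Mul(-5, Pow(H, 2))), Rational(1, 2)) (Function('w')(H, o) = Pow(Add(Mul(-5, Pow(H, 2)), 1), Rational(1, 2)) = Pow(Add(1, Mul(-5, Pow(H, 2))), Rational(1, 2)))
Add(Function('w')(3, 8), Mul(-16, 111)) = Add(Pow(Add(1, Mul(-5, Pow(3, 2))), Rational(1, 2)), Mul(-16, 111)) = Add(Pow(Add(1, Mul(-5, 9)), Rational(1, 2)), -1776) = Add(Pow(Add(1, -45), Rational(1, 2)), -1776) = Add(Pow(-44, Rational(1, 2)), -1776) = Add(Mul(2, I, Pow(11, Rational(1, 2))), -1776) = Add(-1776, Mul(2, I, Pow(11, Rational(1, 2))))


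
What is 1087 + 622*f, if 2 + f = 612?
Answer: 380507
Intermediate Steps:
f = 610 (f = -2 + 612 = 610)
1087 + 622*f = 1087 + 622*610 = 1087 + 379420 = 380507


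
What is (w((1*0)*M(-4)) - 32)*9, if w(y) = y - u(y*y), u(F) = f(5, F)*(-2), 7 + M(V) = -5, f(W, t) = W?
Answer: -198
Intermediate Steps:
M(V) = -12 (M(V) = -7 - 5 = -12)
u(F) = -10 (u(F) = 5*(-2) = -10)
w(y) = 10 + y (w(y) = y - 1*(-10) = y + 10 = 10 + y)
(w((1*0)*M(-4)) - 32)*9 = ((10 + (1*0)*(-12)) - 32)*9 = ((10 + 0*(-12)) - 32)*9 = ((10 + 0) - 32)*9 = (10 - 32)*9 = -22*9 = -198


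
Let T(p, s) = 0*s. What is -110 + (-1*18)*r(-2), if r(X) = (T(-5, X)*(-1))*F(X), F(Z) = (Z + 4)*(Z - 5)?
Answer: -110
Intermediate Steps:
F(Z) = (-5 + Z)*(4 + Z) (F(Z) = (4 + Z)*(-5 + Z) = (-5 + Z)*(4 + Z))
T(p, s) = 0
r(X) = 0 (r(X) = (0*(-1))*(-20 + X² - X) = 0*(-20 + X² - X) = 0)
-110 + (-1*18)*r(-2) = -110 - 1*18*0 = -110 - 18*0 = -110 + 0 = -110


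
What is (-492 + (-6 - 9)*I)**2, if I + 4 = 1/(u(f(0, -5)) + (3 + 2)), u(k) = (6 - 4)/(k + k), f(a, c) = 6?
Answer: 181764324/961 ≈ 1.8914e+5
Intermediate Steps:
u(k) = 1/k (u(k) = 2/((2*k)) = 2*(1/(2*k)) = 1/k)
I = -118/31 (I = -4 + 1/(1/6 + (3 + 2)) = -4 + 1/(1/6 + 5) = -4 + 1/(31/6) = -4 + 6/31 = -118/31 ≈ -3.8064)
(-492 + (-6 - 9)*I)**2 = (-492 + (-6 - 9)*(-118/31))**2 = (-492 - 15*(-118/31))**2 = (-492 + 1770/31)**2 = (-13482/31)**2 = 181764324/961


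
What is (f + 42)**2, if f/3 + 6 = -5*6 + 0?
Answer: 4356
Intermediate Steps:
f = -108 (f = -18 + 3*(-5*6 + 0) = -18 + 3*(-30 + 0) = -18 + 3*(-30) = -18 - 90 = -108)
(f + 42)**2 = (-108 + 42)**2 = (-66)**2 = 4356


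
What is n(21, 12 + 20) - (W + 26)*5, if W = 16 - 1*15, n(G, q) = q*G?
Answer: 537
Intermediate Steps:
n(G, q) = G*q
W = 1 (W = 16 - 15 = 1)
n(21, 12 + 20) - (W + 26)*5 = 21*(12 + 20) - (1 + 26)*5 = 21*32 - 27*5 = 672 - 1*135 = 672 - 135 = 537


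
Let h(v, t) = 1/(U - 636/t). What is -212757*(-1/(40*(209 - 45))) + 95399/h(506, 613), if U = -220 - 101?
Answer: -123541864592919/4021280 ≈ -3.0722e+7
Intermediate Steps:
U = -321
h(v, t) = 1/(-321 - 636/t)
-212757*(-1/(40*(209 - 45))) + 95399/h(506, 613) = -212757*(-1/(40*(209 - 45))) + 95399/((-1*613/(636 + 321*613))) = -212757/((-40*164)) + 95399/((-1*613/(636 + 196773))) = -212757/(-6560) + 95399/((-1*613/197409)) = -212757*(-1/6560) + 95399/((-1*613*1/197409)) = 212757/6560 + 95399/(-613/197409) = 212757/6560 + 95399*(-197409/613) = 212757/6560 - 18832621191/613 = -123541864592919/4021280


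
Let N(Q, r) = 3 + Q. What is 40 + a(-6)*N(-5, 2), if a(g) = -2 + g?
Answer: 56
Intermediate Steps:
40 + a(-6)*N(-5, 2) = 40 + (-2 - 6)*(3 - 5) = 40 - 8*(-2) = 40 + 16 = 56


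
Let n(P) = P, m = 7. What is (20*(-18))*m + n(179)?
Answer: -2341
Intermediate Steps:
(20*(-18))*m + n(179) = (20*(-18))*7 + 179 = -360*7 + 179 = -2520 + 179 = -2341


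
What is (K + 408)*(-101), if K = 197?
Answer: -61105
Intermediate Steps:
(K + 408)*(-101) = (197 + 408)*(-101) = 605*(-101) = -61105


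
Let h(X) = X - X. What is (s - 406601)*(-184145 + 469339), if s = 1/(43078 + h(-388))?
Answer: -356809429512367/3077 ≈ -1.1596e+11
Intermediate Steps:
h(X) = 0
s = 1/43078 (s = 1/(43078 + 0) = 1/43078 ≈ 2.3214e-5)
(s - 406601)*(-184145 + 469339) = (1/43078 - 406601)*(-184145 + 469339) = -17515557877/43078*285194 = -356809429512367/3077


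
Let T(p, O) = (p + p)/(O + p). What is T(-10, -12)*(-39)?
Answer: -390/11 ≈ -35.455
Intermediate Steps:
T(p, O) = 2*p/(O + p) (T(p, O) = (2*p)/(O + p) = 2*p/(O + p))
T(-10, -12)*(-39) = (2*(-10)/(-12 - 10))*(-39) = (2*(-10)/(-22))*(-39) = (2*(-10)*(-1/22))*(-39) = (10/11)*(-39) = -390/11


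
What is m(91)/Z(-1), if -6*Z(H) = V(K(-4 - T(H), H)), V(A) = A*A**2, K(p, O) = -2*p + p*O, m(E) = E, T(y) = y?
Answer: -182/243 ≈ -0.74897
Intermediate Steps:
K(p, O) = -2*p + O*p
V(A) = A**3
Z(H) = -(-4 - H)**3*(-2 + H)**3/6
m(91)/Z(-1) = 91/(((-2 - 1)**3*(4 - 1)**3/6)) = 91/(((1/6)*(-3)**3*3**3)) = 91/(((1/6)*(-27)*27)) = 91/(-243/2) = 91*(-2/243) = -182/243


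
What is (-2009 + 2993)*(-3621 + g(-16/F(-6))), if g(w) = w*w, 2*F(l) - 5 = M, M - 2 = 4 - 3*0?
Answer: -430123128/121 ≈ -3.5547e+6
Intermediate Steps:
M = 6 (M = 2 + (4 - 3*0) = 2 + (4 + 0) = 2 + 4 = 6)
F(l) = 11/2 (F(l) = 5/2 + (½)*6 = 5/2 + 3 = 11/2)
g(w) = w²
(-2009 + 2993)*(-3621 + g(-16/F(-6))) = (-2009 + 2993)*(-3621 + (-16/11/2)²) = 984*(-3621 + (-16*2/11)²) = 984*(-3621 + (-32/11)²) = 984*(-3621 + 1024/121) = 984*(-437117/121) = -430123128/121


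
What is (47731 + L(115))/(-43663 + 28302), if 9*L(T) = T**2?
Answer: -442804/138249 ≈ -3.2029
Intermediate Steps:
L(T) = T**2/9
(47731 + L(115))/(-43663 + 28302) = (47731 + (1/9)*115**2)/(-43663 + 28302) = (47731 + (1/9)*13225)/(-15361) = (47731 + 13225/9)*(-1/15361) = (442804/9)*(-1/15361) = -442804/138249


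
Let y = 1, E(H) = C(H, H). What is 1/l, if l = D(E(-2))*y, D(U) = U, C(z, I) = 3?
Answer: ⅓ ≈ 0.33333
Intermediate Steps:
E(H) = 3
l = 3 (l = 3*1 = 3)
1/l = 1/3 = ⅓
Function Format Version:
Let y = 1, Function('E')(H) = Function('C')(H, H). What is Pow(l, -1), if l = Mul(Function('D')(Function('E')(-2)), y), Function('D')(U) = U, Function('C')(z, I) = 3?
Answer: Rational(1, 3) ≈ 0.33333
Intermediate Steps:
Function('E')(H) = 3
l = 3 (l = Mul(3, 1) = 3)
Pow(l, -1) = Pow(3, -1) = Rational(1, 3)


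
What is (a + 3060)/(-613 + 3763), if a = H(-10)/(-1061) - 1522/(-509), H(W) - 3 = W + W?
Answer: 110278229/113410290 ≈ 0.97238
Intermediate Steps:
H(W) = 3 + 2*W (H(W) = 3 + (W + W) = 3 + 2*W)
a = 1623495/540049 (a = (3 + 2*(-10))/(-1061) - 1522/(-509) = (3 - 20)*(-1/1061) - 1522*(-1/509) = -17*(-1/1061) + 1522/509 = 17/1061 + 1522/509 = 1623495/540049 ≈ 3.0062)
(a + 3060)/(-613 + 3763) = (1623495/540049 + 3060)/(-613 + 3763) = (1654173435/540049)/3150 = (1654173435/540049)*(1/3150) = 110278229/113410290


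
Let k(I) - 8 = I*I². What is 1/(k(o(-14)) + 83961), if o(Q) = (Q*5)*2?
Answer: -1/2660031 ≈ -3.7594e-7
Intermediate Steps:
o(Q) = 10*Q (o(Q) = (5*Q)*2 = 10*Q)
k(I) = 8 + I³ (k(I) = 8 + I*I² = 8 + I³)
1/(k(o(-14)) + 83961) = 1/((8 + (10*(-14))³) + 83961) = 1/((8 + (-140)³) + 83961) = 1/((8 - 2744000) + 83961) = 1/(-2743992 + 83961) = 1/(-2660031) = -1/2660031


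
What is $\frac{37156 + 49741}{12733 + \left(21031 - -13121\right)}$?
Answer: $\frac{86897}{46885} \approx 1.8534$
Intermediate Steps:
$\frac{37156 + 49741}{12733 + \left(21031 - -13121\right)} = \frac{86897}{12733 + \left(21031 + 13121\right)} = \frac{86897}{12733 + 34152} = \frac{86897}{46885}$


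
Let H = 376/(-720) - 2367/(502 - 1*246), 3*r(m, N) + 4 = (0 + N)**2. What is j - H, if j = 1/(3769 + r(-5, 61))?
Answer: 35222923/3605760 ≈ 9.7685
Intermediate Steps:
r(m, N) = -4/3 + N**2/3 (r(m, N) = -4/3 + (0 + N)**2/3 = -4/3 + N**2/3)
H = -112531/11520 (H = 376*(-1/720) - 2367/(502 - 246) = -47/90 - 2367/256 = -112531/11520 ≈ -9.7683)
j = 1/5008 (j = 1/(3769 + (-4/3 + (1/3)*61**2)) = 1/(3769 + (-4/3 + (1/3)*3721)) = 1/(3769 + (-4/3 + 3721/3)) = 1/(3769 + 1239) = 1/5008 ≈ 0.00019968)
j - H = 1/5008 - 1*(-112531/11520) = 1/5008 + 112531/11520 = 35222923/3605760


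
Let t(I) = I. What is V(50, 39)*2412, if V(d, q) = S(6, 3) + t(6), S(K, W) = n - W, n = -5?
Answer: -4824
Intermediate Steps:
S(K, W) = -5 - W
V(d, q) = -2 (V(d, q) = (-5 - 1*3) + 6 = (-5 - 3) + 6 = -8 + 6 = -2)
V(50, 39)*2412 = -2*2412 = -4824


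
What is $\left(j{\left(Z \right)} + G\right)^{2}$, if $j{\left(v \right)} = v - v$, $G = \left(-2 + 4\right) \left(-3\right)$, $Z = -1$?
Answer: $36$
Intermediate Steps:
$G = -6$ ($G = 2 \left(-3\right) = -6$)
$j{\left(v \right)} = 0$
$\left(j{\left(Z \right)} + G\right)^{2} = \left(0 - 6\right)^{2} = \left(-6\right)^{2} = 36$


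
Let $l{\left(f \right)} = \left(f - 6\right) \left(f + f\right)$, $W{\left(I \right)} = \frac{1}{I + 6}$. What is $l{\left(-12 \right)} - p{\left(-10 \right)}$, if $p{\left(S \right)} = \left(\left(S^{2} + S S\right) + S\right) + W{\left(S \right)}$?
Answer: $\frac{969}{4} \approx 242.25$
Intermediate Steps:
$W{\left(I \right)} = \frac{1}{6 + I}$
$l{\left(f \right)} = 2 f \left(-6 + f\right)$ ($l{\left(f \right)} = \left(-6 + f\right) 2 f = 2 f \left(-6 + f\right)$)
$p{\left(S \right)} = S + \frac{1}{6 + S} + 2 S^{2}$ ($p{\left(S \right)} = \left(\left(S^{2} + S S\right) + S\right) + \frac{1}{6 + S} = \left(\left(S^{2} + S^{2}\right) + S\right) + \frac{1}{6 + S} = \left(2 S^{2} + S\right) + \frac{1}{6 + S} = \left(S + 2 S^{2}\right) + \frac{1}{6 + S} = S + \frac{1}{6 + S} + 2 S^{2}$)
$l{\left(-12 \right)} - p{\left(-10 \right)} = 2 \left(-12\right) \left(-6 - 12\right) - \frac{1 - 10 \left(1 + 2 \left(-10\right)\right) \left(6 - 10\right)}{6 - 10} = 2 \left(-12\right) \left(-18\right) - \frac{1 - 10 \left(1 - 20\right) \left(-4\right)}{-4} = 432 - - \frac{1 - \left(-190\right) \left(-4\right)}{4} = 432 - - \frac{1 - 760}{4} = 432 - \left(- \frac{1}{4}\right) \left(-759\right) = 432 - \frac{759}{4} = \frac{969}{4}$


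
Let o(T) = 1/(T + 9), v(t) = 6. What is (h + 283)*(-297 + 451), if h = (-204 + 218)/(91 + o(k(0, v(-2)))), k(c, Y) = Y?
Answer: 29782676/683 ≈ 43606.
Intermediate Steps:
o(T) = 1/(9 + T)
h = 105/683 (h = (-204 + 218)/(91 + 1/(9 + 6)) = 14/(91 + 1/15) = 14/(1366/15) = 14*(15/1366) = 105/683 ≈ 0.15373)
(h + 283)*(-297 + 451) = (105/683 + 283)*(-297 + 451) = (193394/683)*154 = 29782676/683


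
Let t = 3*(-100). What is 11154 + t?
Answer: 10854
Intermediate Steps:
t = -300
11154 + t = 11154 - 300 = 10854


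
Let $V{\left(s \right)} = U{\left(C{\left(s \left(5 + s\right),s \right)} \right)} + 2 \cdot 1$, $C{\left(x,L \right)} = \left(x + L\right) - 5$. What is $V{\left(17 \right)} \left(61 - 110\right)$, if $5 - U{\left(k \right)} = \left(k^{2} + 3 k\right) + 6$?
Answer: $7357497$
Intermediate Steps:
$C{\left(x,L \right)} = -5 + L + x$ ($C{\left(x,L \right)} = \left(L + x\right) - 5 = -5 + L + x$)
$U{\left(k \right)} = -1 - k^{2} - 3 k$ ($U{\left(k \right)} = 5 - \left(\left(k^{2} + 3 k\right) + 6\right) = 5 - \left(6 + k^{2} + 3 k\right) = -1 - k^{2} - 3 k$)
$V{\left(s \right)} = 16 - \left(-5 + s + s \left(5 + s\right)\right)^{2} - 3 s - 3 s \left(5 + s\right)$ ($V{\left(s \right)} = \left(-1 - \left(-5 + s + s \left(5 + s\right)\right)^{2} - 3 \left(-5 + s + s \left(5 + s\right)\right)\right) + 2 \cdot 1 = \left(-1 - \left(-5 + s + s \left(5 + s\right)\right)^{2} - \left(-15 + 3 s + 3 s \left(5 + s\right)\right)\right) + 2 = \left(14 - \left(-5 + s + s \left(5 + s\right)\right)^{2} - 3 s - 3 s \left(5 + s\right)\right) + 2 = 16 - \left(-5 + s + s \left(5 + s\right)\right)^{2} - 3 s - 3 s \left(5 + s\right)$)
$V{\left(17 \right)} \left(61 - 110\right) = \left(-9 - 17^{4} - 29 \cdot 17^{2} - 12 \cdot 17^{3} + 42 \cdot 17\right) \left(61 - 110\right) = \left(-9 - 83521 - 8381 - 58956 + 714\right) \left(-49\right) = \left(-150153\right) \left(-49\right) = 7357497$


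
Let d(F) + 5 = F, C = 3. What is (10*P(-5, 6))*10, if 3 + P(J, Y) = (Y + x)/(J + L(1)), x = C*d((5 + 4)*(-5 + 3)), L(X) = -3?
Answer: 975/2 ≈ 487.50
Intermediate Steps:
d(F) = -5 + F
x = -69 (x = 3*(-5 + (5 + 4)*(-5 + 3)) = 3*(-5 + 9*(-2)) = 3*(-5 - 18) = 3*(-23) = -69)
P(J, Y) = -3 + (-69 + Y)/(-3 + J) (P(J, Y) = -3 + (Y - 69)/(J - 3) = -3 + (-69 + Y)/(-3 + J))
(10*P(-5, 6))*10 = (10*((-60 + 6 - 3*(-5))/(-3 - 5)))*10 = (10*((-60 + 6 + 15)/(-8)))*10 = (10*(-⅛*(-39)))*10 = (10*(39/8))*10 = (195/4)*10 = 975/2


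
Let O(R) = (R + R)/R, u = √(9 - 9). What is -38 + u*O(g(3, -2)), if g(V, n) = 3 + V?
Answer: -38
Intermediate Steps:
u = 0 (u = √0 = 0)
O(R) = 2 (O(R) = (2*R)/R = 2)
-38 + u*O(g(3, -2)) = -38 + 0*2 = -38 + 0 = -38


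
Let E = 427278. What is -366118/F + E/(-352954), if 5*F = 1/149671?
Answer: -2844251114786657/10381 ≈ -2.7399e+11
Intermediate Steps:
F = 1/748355 (F = (⅕)/149671 = (⅕)*(1/149671) = 1/748355 ≈ 1.3363e-6)
-366118/F + E/(-352954) = -366118/1/748355 + 427278/(-352954) = -366118*748355 + 427278*(-1/352954) = -273986235890 - 12567/10381 = -2844251114786657/10381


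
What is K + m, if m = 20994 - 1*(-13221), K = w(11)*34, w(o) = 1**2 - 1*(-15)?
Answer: 34759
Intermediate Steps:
w(o) = 16 (w(o) = 1 + 15 = 16)
K = 544 (K = 16*34 = 544)
m = 34215 (m = 20994 + 13221 = 34215)
K + m = 544 + 34215 = 34759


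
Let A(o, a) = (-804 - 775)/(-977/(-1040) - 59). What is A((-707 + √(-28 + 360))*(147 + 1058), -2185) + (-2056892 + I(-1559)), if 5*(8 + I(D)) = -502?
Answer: -621031064966/301915 ≈ -2.0570e+6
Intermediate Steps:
I(D) = -542/5 (I(D) = -8 + (⅕)*(-502) = -8 - 502/5 = -542/5)
A(o, a) = 1642160/60383 (A(o, a) = -1579/(-977*(-1/1040) - 59) = -1579/(977/1040 - 59) = -1579/(-60383/1040) = -1579*(-1040/60383) = 1642160/60383)
A((-707 + √(-28 + 360))*(147 + 1058), -2185) + (-2056892 + I(-1559)) = 1642160/60383 + (-2056892 - 542/5) = 1642160/60383 - 10285002/5 = -621031064966/301915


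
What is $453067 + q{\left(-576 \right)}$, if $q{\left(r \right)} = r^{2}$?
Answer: $784843$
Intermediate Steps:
$453067 + q{\left(-576 \right)} = 453067 + \left(-576\right)^{2} = 453067 + 331776 = 784843$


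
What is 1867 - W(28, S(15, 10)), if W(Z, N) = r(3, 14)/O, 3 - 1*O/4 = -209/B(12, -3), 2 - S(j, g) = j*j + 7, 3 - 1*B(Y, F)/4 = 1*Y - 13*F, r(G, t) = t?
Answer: 684517/367 ≈ 1865.2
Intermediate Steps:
B(Y, F) = 12 - 4*Y + 52*F (B(Y, F) = 12 - 4*(1*Y - 13*F) = 12 - 4*(Y - 13*F) = 12 + (-4*Y + 52*F) = 12 - 4*Y + 52*F)
S(j, g) = -5 - j² (S(j, g) = 2 - (j*j + 7) = 2 - (j² + 7) = 2 - (7 + j²) = 2 + (-7 - j²) = -5 - j²)
O = 367/48 (O = 12 - (-836)/(12 - 4*12 + 52*(-3)) = 12 - (-836)/(12 - 48 - 156) = 12 - (-836)/(-192) = 12 - (-836)*(-1)/192 = 12 - 4*209/192 = 12 - 209/48 = 367/48 ≈ 7.6458)
W(Z, N) = 672/367 (W(Z, N) = 14/(367/48) = 14*(48/367) = 672/367)
1867 - W(28, S(15, 10)) = 1867 - 1*672/367 = 1867 - 672/367 = 684517/367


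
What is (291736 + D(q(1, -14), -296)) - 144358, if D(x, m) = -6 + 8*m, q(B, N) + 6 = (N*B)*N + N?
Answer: 145004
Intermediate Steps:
q(B, N) = -6 + N + B*N**2 (q(B, N) = -6 + ((N*B)*N + N) = -6 + ((B*N)*N + N) = -6 + (B*N**2 + N) = -6 + (N + B*N**2) = -6 + N + B*N**2)
(291736 + D(q(1, -14), -296)) - 144358 = (291736 + (-6 + 8*(-296))) - 144358 = (291736 + (-6 - 2368)) - 144358 = (291736 - 2374) - 144358 = 289362 - 144358 = 145004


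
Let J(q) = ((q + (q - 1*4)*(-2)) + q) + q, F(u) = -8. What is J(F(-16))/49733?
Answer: 0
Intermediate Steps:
J(q) = 8 + q (J(q) = ((q + (q - 4)*(-2)) + q) + q = ((q + (-4 + q)*(-2)) + q) + q = ((q + (8 - 2*q)) + q) + q = ((8 - q) + q) + q = 8 + q)
J(F(-16))/49733 = (8 - 8)/49733 = 0*(1/49733) = 0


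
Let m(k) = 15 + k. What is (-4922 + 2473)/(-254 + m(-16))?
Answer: 2449/255 ≈ 9.6039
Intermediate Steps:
(-4922 + 2473)/(-254 + m(-16)) = (-4922 + 2473)/(-254 + (15 - 16)) = -2449/(-254 - 1) = -2449/(-255) = -2449*(-1/255) = 2449/255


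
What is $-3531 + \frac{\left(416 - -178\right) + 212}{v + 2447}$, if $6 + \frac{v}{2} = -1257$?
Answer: $- \frac{279755}{79} \approx -3541.2$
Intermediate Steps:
$v = -2526$ ($v = -12 + 2 \left(-1257\right) = -12 - 2514 = -2526$)
$-3531 + \frac{\left(416 - -178\right) + 212}{v + 2447} = -3531 + \frac{\left(416 - -178\right) + 212}{-2526 + 2447} = -3531 + \frac{\left(416 + 178\right) + 212}{-79} = -3531 + \left(594 + 212\right) \left(- \frac{1}{79}\right) = -3531 + 806 \left(- \frac{1}{79}\right) = -3531 - \frac{806}{79} = - \frac{279755}{79}$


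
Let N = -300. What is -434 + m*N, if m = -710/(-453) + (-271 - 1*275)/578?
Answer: -27091426/43639 ≈ -620.81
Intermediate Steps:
m = 81521/130917 (m = -710*(-1/453) + (-271 - 275)*(1/578) = 710/453 - 546*1/578 = 710/453 - 273/289 = 81521/130917 ≈ 0.62269)
-434 + m*N = -434 + (81521/130917)*(-300) = -434 - 8152100/43639 = -27091426/43639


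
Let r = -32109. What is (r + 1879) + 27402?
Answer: -2828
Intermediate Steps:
(r + 1879) + 27402 = (-32109 + 1879) + 27402 = -30230 + 27402 = -2828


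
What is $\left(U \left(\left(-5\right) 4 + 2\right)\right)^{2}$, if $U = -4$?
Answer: $5184$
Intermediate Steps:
$\left(U \left(\left(-5\right) 4 + 2\right)\right)^{2} = \left(- 4 \left(\left(-5\right) 4 + 2\right)\right)^{2} = \left(- 4 \left(-20 + 2\right)\right)^{2} = \left(\left(-4\right) \left(-18\right)\right)^{2} = 72^{2} = 5184$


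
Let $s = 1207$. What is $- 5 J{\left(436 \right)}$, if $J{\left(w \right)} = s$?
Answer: $-6035$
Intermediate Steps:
$J{\left(w \right)} = 1207$
$- 5 J{\left(436 \right)} = \left(-5\right) 1207 = -6035$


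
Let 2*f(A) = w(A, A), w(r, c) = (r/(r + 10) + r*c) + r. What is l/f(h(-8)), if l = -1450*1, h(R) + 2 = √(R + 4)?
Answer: 53650/317 - 140650*I/317 ≈ 169.24 - 443.69*I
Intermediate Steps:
h(R) = -2 + √(4 + R) (h(R) = -2 + √(R + 4) = -2 + √(4 + R))
l = -1450
w(r, c) = r + c*r + r/(10 + r) (w(r, c) = (r/(10 + r) + c*r) + r = (c*r + r/(10 + r)) + r = r + c*r + r/(10 + r))
f(A) = A*(11 + A² + 11*A)/(2*(10 + A)) (f(A) = (A*(11 + A + 10*A + A*A)/(10 + A))/2 = (A*(11 + A + 10*A + A²)/(10 + A))/2 = (A*(11 + A² + 11*A)/(10 + A))/2 = A*(11 + A² + 11*A)/(2*(10 + A)))
l/f(h(-8)) = -1450*2*(10 + (-2 + √(4 - 8)))/((-2 + √(4 - 8))*(11 + (-2 + √(4 - 8))² + 11*(-2 + √(4 - 8)))) = -1450*2*(10 + (-2 + √(-4)))/((-2 + √(-4))*(11 + (-2 + √(-4))² + 11*(-2 + √(-4)))) = -1450*(-2 - 2*I)*(10 + (-2 + 2*I))/(4*(11 + (-2 + 2*I)² + 11*(-2 + 2*I))) = -1450*(-2 - 2*I)*(8 + 2*I)/(4*(11 + (-2 + 2*I)² + (-22 + 22*I))) = -1450*(-2 - 2*I)*(8 + 2*I)/(4*(-11 + (-2 + 2*I)² + 22*I)) = -725*(-2 - 2*I)*(8 + 2*I)/(2*(-11 + (-2 + 2*I)² + 22*I))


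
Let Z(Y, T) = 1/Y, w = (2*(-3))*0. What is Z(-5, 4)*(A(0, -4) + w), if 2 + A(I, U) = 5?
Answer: -⅗ ≈ -0.60000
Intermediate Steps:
A(I, U) = 3 (A(I, U) = -2 + 5 = 3)
w = 0 (w = -6*0 = 0)
Z(-5, 4)*(A(0, -4) + w) = (3 + 0)/(-5) = -⅕*3 = -⅗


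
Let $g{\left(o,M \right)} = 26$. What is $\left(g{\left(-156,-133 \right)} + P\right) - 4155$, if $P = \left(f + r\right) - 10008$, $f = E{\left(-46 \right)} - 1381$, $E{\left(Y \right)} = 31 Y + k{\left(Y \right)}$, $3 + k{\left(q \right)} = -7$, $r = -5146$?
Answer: $-22100$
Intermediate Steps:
$k{\left(q \right)} = -10$ ($k{\left(q \right)} = -3 - 7 = -10$)
$E{\left(Y \right)} = -10 + 31 Y$ ($E{\left(Y \right)} = 31 Y - 10 = -10 + 31 Y$)
$f = -2817$ ($f = \left(-10 + 31 \left(-46\right)\right) - 1381 = \left(-10 - 1426\right) - 1381 = -1436 - 1381 = -2817$)
$P = -17971$ ($P = \left(-2817 - 5146\right) - 10008 = -7963 - 10008 = -17971$)
$\left(g{\left(-156,-133 \right)} + P\right) - 4155 = \left(26 - 17971\right) - 4155 = -17945 - 4155 = -22100$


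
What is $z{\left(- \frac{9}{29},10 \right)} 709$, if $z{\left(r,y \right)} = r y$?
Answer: $- \frac{63810}{29} \approx -2200.3$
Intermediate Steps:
$z{\left(- \frac{9}{29},10 \right)} 709 = - \frac{9}{29} \cdot 10 \cdot 709 = \left(-9\right) \frac{1}{29} \cdot 10 \cdot 709 = \left(- \frac{9}{29}\right) 10 \cdot 709 = \left(- \frac{90}{29}\right) 709 = - \frac{63810}{29}$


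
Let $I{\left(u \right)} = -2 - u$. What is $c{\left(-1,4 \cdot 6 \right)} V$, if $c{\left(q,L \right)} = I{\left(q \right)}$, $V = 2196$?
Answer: $-2196$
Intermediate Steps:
$c{\left(q,L \right)} = -2 - q$
$c{\left(-1,4 \cdot 6 \right)} V = \left(-2 - -1\right) 2196 = \left(-2 + 1\right) 2196 = \left(-1\right) 2196 = -2196$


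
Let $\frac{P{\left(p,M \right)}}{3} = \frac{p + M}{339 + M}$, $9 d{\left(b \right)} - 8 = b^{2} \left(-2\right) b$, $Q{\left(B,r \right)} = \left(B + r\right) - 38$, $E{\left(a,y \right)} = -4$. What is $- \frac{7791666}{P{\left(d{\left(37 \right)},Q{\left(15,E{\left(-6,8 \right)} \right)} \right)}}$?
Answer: $\frac{2430999792}{33847} \approx 71823.0$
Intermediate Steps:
$Q{\left(B,r \right)} = -38 + B + r$
$d{\left(b \right)} = \frac{8}{9} - \frac{2 b^{3}}{9}$ ($d{\left(b \right)} = \frac{8}{9} + \frac{b^{2} \left(-2\right) b}{9} = \frac{8}{9} + \frac{- 2 b^{2} b}{9} = \frac{8}{9} + \frac{\left(-2\right) b^{3}}{9} = \frac{8}{9} - \frac{2 b^{3}}{9}$)
$P{\left(p,M \right)} = \frac{3 \left(M + p\right)}{339 + M}$ ($P{\left(p,M \right)} = 3 \frac{p + M}{339 + M} = 3 \frac{M + p}{339 + M} = \frac{3 \left(M + p\right)}{339 + M}$)
$- \frac{7791666}{P{\left(d{\left(37 \right)},Q{\left(15,E{\left(-6,8 \right)} \right)} \right)}} = - \frac{7791666}{3 \frac{1}{339 - 27} \left(\left(-38 + 15 - 4\right) + \left(\frac{8}{9} - \frac{2 \cdot 37^{3}}{9}\right)\right)} = - \frac{7791666}{3 \frac{1}{339 - 27} \left(-27 + \left(\frac{8}{9} - \frac{101306}{9}\right)\right)} = - \frac{7791666}{3 \cdot \frac{1}{312} \left(-27 + \left(\frac{8}{9} - \frac{101306}{9}\right)\right)} = - \frac{7791666}{3 \cdot \frac{1}{312} \left(-27 - \frac{33766}{3}\right)} = - \frac{7791666}{3 \cdot \frac{1}{312} \left(- \frac{33847}{3}\right)} = - \frac{7791666}{- \frac{33847}{312}} = \left(-7791666\right) \left(- \frac{312}{33847}\right) = \frac{2430999792}{33847}$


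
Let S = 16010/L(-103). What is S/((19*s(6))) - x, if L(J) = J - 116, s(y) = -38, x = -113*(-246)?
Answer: -2197674077/79059 ≈ -27798.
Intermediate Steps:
x = 27798
L(J) = -116 + J
S = -16010/219 (S = 16010/(-116 - 103) = 16010/(-219) = 16010*(-1/219) = -16010/219 ≈ -73.105)
S/((19*s(6))) - x = -16010/(219*(19*(-38))) - 1*27798 = -16010/219/(-722) - 27798 = -16010/219*(-1/722) - 27798 = 8005/79059 - 27798 = -2197674077/79059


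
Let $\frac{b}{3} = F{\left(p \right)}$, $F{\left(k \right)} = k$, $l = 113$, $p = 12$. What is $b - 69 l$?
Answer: $-7761$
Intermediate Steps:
$b = 36$ ($b = 3 \cdot 12 = 36$)
$b - 69 l = 36 - 7797 = -7761$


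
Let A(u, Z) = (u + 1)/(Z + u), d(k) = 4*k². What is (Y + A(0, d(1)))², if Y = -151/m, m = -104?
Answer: 31329/10816 ≈ 2.8965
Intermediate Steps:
A(u, Z) = (1 + u)/(Z + u)
Y = 151/104 (Y = -151/(-104) = -151*(-1/104) = 151/104 ≈ 1.4519)
(Y + A(0, d(1)))² = (151/104 + (1 + 0)/(4*1² + 0))² = (151/104 + 1/(4*1 + 0))² = (151/104 + 1/(4 + 0))² = (151/104 + 1/4)² = (151/104 + (¼)*1)² = (151/104 + ¼)² = (177/104)² = 31329/10816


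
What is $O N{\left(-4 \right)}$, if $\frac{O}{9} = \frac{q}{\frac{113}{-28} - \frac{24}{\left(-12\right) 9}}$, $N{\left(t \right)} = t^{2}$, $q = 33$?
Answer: $- \frac{1197504}{961} \approx -1246.1$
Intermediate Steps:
$O = - \frac{74844}{961}$ ($O = 9 \frac{33}{\frac{113}{-28} - \frac{24}{\left(-12\right) 9}} = 9 \frac{33}{113 \left(- \frac{1}{28}\right) - \frac{24}{-108}} = 9 \frac{33}{- \frac{113}{28} - - \frac{2}{9}} = 9 \frac{33}{- \frac{113}{28} + \frac{2}{9}} = 9 \frac{33}{- \frac{961}{252}} = 9 \cdot 33 \left(- \frac{252}{961}\right) = 9 \left(- \frac{8316}{961}\right) = - \frac{74844}{961} \approx -77.881$)
$O N{\left(-4 \right)} = - \frac{74844 \left(-4\right)^{2}}{961} = \left(- \frac{74844}{961}\right) 16 = - \frac{1197504}{961}$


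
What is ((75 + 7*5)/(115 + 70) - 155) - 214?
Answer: -13631/37 ≈ -368.41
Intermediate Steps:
((75 + 7*5)/(115 + 70) - 155) - 214 = ((75 + 35)/185 - 155) - 214 = (110*(1/185) - 155) - 214 = (22/37 - 155) - 214 = -5713/37 - 214 = -13631/37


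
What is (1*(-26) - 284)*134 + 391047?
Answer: 349507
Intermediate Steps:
(1*(-26) - 284)*134 + 391047 = (-26 - 284)*134 + 391047 = -310*134 + 391047 = -41540 + 391047 = 349507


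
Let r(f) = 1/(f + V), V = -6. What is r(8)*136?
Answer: 68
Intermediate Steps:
r(f) = 1/(-6 + f) (r(f) = 1/(f - 6) = 1/(-6 + f))
r(8)*136 = 136/(-6 + 8) = 136/2 = (½)*136 = 68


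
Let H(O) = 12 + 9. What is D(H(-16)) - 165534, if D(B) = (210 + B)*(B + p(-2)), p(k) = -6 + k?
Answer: -162531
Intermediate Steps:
H(O) = 21
D(B) = (-8 + B)*(210 + B) (D(B) = (210 + B)*(B + (-6 - 2)) = (210 + B)*(B - 8) = (210 + B)*(-8 + B) = (-8 + B)*(210 + B))
D(H(-16)) - 165534 = (-1680 + 21**2 + 202*21) - 165534 = (-1680 + 441 + 4242) - 165534 = 3003 - 165534 = -162531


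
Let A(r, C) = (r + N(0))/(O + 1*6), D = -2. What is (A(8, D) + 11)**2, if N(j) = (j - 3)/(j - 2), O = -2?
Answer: 11449/64 ≈ 178.89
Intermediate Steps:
N(j) = (-3 + j)/(-2 + j)
A(r, C) = 3/8 + r/4 (A(r, C) = (r + (-3 + 0)/(-2 + 0))/(-2 + 1*6) = (r - 3/(-2))/(-2 + 6) = (r - 1/2*(-3))/4 = (r + 3/2)*(1/4) = (3/2 + r)*(1/4) = 3/8 + r/4)
(A(8, D) + 11)**2 = ((3/8 + (1/4)*8) + 11)**2 = ((3/8 + 2) + 11)**2 = (19/8 + 11)**2 = (107/8)**2 = 11449/64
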